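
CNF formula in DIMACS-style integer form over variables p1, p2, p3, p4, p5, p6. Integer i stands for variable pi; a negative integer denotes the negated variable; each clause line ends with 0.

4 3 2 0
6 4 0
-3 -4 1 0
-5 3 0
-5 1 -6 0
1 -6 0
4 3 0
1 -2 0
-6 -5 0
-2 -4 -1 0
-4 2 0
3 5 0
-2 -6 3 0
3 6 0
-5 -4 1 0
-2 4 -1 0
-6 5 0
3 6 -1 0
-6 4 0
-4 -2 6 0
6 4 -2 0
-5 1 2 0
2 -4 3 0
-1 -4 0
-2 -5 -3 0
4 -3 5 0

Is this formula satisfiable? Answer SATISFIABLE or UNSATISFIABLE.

p4 = True:
  propagation gives p2=True, p1=True; an empty clause results — contradiction.
p4 = False:
  propagation gives p6=True; an empty clause results — contradiction.
Every branch closes, so no satisfying assignment exists.

UNSATISFIABLE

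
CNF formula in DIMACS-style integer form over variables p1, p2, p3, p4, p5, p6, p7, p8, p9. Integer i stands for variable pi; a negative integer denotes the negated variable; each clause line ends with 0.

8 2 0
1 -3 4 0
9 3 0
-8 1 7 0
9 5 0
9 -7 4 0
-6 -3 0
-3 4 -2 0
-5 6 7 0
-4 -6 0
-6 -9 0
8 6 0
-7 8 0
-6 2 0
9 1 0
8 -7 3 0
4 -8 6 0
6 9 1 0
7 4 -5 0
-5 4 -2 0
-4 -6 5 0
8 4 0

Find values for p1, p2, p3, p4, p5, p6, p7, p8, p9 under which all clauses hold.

Branch on p1: take p1 = False.
  then p9 is forced to True.
  then p6 is forced to False.
  then p8 is forced to True.
  then p7 is forced to True.
  then p4 is forced to True.
p2, p3, p5 are now unconstrained; take p2 = False, p3 = False, p5 = False.
Every clause has at least one true literal under this assignment.
Check each clause:
  1. (p8 OR p2) — p8 is true.
  2. (p1 OR NOT p3 OR p4) — p4 is true.
  3. (p9 OR p3) — p9 is true.
  4. (NOT p8 OR p1 OR p7) — p7 is true.
  5. (p9 OR p5) — p9 is true.
  6. (NOT p7 OR p9 OR p4) — p4 is true.
  7. (NOT p3 OR NOT p6) — NOT p6 is true.
  8. (NOT p3 OR p4 OR NOT p2) — p4 is true.
  9. (NOT p5 OR p6 OR p7) — NOT p5 is true.
  10. (NOT p6 OR NOT p4) — NOT p6 is true.
  11. (NOT p6 OR NOT p9) — NOT p6 is true.
  12. (p8 OR p6) — p8 is true.
  13. (NOT p7 OR p8) — p8 is true.
  14. (p2 OR NOT p6) — NOT p6 is true.
  15. (p1 OR p9) — p9 is true.
  16. (NOT p7 OR p8 OR p3) — p8 is true.
  17. (NOT p8 OR p4 OR p6) — p4 is true.
  18. (p6 OR p9 OR p1) — p9 is true.
  19. (p4 OR NOT p5 OR p7) — NOT p5 is true.
  20. (p4 OR NOT p5 OR NOT p2) — NOT p5 is true.
  21. (NOT p6 OR NOT p4 OR p5) — NOT p6 is true.
  22. (p4 OR p8) — p8 is true.

p1=0, p2=0, p3=0, p4=1, p5=0, p6=0, p7=1, p8=1, p9=1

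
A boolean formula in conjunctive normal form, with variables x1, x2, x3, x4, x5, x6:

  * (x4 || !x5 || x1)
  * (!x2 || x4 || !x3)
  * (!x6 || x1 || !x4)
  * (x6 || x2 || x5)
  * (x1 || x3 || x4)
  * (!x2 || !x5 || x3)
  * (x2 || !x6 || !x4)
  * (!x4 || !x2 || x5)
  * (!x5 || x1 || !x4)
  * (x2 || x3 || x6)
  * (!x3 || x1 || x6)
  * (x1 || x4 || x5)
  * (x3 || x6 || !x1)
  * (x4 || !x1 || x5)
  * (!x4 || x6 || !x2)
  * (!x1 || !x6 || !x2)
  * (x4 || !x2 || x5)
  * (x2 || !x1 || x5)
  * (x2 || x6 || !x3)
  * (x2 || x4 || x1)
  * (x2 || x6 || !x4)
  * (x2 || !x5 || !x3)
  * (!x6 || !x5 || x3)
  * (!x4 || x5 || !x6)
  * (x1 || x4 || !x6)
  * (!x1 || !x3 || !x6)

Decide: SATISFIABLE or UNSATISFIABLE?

x4 = True:
  x6 = True:
    propagation gives x1=True, x2=True; an empty clause results — contradiction.
  x6 = False:
    propagation gives x2=False; an empty clause results — contradiction.
x4 = False:
  x1 = True:
    x3 = True:
      propagation gives x2=False; contradiction.
    x3 = False:
      propagation gives x2=False, x6=True; contradiction.
  x1 = False:
    propagation gives x5=False; an empty clause results — contradiction.
Every branch closes, so no satisfying assignment exists.

UNSATISFIABLE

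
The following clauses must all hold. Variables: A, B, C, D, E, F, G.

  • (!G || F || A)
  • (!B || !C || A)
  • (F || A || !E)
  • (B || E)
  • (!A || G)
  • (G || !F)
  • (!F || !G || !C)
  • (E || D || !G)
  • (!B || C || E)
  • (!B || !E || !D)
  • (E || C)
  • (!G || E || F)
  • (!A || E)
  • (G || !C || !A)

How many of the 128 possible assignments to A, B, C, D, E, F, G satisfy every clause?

12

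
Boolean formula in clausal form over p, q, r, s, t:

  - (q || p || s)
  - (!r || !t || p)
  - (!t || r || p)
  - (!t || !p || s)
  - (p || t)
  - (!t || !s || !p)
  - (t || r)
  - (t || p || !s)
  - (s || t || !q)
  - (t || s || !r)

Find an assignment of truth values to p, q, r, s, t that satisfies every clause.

p=True  q=False  r=True  s=True  t=False

Check each clause:
  1. (s || p || q) — p is true.
  2. (p || !r || !t) — p is true.
  3. (p || !t || r) — r is true.
  4. (s || !t || !p) — !t is true.
  5. (t || p) — p is true.
  6. (!s || !p || !t) — !t is true.
  7. (t || r) — r is true.
  8. (!s || t || p) — p is true.
  9. (t || !q || s) — s is true.
  10. (s || !r || t) — s is true.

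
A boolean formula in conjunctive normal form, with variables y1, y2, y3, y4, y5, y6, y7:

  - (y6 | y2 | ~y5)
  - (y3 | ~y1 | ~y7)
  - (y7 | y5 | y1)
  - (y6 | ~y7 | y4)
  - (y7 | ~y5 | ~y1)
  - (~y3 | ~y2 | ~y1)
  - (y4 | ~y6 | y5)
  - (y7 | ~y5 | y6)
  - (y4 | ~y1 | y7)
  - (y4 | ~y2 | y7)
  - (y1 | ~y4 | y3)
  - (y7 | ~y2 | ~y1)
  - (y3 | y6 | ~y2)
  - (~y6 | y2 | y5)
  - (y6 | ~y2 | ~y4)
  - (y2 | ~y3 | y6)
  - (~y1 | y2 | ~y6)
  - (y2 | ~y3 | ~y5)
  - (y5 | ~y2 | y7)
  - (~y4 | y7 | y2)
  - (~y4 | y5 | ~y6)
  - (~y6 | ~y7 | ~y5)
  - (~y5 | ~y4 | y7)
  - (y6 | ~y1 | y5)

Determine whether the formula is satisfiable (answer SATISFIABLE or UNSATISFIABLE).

Branch on y1: take y1 = False.
Set y2 = False and propagate.
Try y3 = False.
  then y4 is forced to False.
The remaining clauses are satisfied by y5 = True, y6 = True, y7 = False.
Every clause has at least one true literal under this assignment.
So y1=False  y2=False  y3=False  y4=False  y5=True  y6=True  y7=False is a satisfying assignment.

SATISFIABLE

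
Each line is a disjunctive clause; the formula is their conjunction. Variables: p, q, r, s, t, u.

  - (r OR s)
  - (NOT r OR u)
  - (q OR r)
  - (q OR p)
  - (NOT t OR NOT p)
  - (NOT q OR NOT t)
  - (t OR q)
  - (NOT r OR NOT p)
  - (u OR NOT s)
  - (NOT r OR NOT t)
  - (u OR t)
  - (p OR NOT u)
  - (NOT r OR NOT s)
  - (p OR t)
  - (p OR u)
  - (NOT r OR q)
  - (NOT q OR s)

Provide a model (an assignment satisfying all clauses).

Set p = True and propagate.
  then t is forced to False.
  then q is forced to True.
  then r is forced to False.
  then s is forced to True.
  then u is forced to True.
Every clause has at least one true literal under this assignment.

p=True, q=True, r=False, s=True, t=False, u=True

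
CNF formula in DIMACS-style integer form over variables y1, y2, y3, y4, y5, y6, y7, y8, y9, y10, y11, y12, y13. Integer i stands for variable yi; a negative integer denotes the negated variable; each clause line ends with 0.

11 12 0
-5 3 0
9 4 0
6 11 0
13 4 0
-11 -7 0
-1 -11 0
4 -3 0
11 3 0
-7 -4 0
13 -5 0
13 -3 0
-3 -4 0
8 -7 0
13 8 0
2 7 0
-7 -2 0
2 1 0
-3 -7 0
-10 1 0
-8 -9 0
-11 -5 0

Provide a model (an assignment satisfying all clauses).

Pure literal: y5 appears only negated; assign y5 = False.
y10 occurs only negated in the remaining clauses — set y10 = False.
Branch on y1: take y1 = False.
  then y2 is forced to True.
  then y7 is forced to False.
Set y3 = False and propagate.
  then y11 is forced to True.
Try y4 = True.
The remaining clauses are satisfied by y6 = False, y8 = True, y9 = False, y12 = False, y13 = False.

y1=F, y2=T, y3=F, y4=T, y5=F, y6=F, y7=F, y8=T, y9=F, y10=F, y11=T, y12=F, y13=F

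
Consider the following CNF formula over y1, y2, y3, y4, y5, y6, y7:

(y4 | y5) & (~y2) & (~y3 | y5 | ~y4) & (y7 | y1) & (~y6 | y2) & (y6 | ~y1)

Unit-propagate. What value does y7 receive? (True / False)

Unit clause (~y2) sets y2 = False.
(y2 | ~y6): since y2 = False, the clause reduces to (~y6). y6 = False.
In (~y1 | y6), y6 is now false; ~y1 must hold, so y1 = False.
(y7 | y1): since y1 = False, the clause reduces to (y7). y7 = True.

True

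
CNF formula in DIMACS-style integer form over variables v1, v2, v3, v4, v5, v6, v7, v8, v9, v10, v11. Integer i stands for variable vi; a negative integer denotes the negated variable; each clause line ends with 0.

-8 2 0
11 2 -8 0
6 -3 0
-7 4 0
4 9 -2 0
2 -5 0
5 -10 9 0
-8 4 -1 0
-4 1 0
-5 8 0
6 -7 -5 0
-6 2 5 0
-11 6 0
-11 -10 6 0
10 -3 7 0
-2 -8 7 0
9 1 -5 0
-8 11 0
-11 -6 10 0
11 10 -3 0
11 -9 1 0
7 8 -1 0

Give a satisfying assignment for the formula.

Set v1 = True and propagate.
For the remaining variables, v2 = True, v3 = True, v4 = True, v5 = True, v6 = True, v7 = True, v8 = True, v9 = True, v10 = True, v11 = True works.

v1=T, v2=T, v3=T, v4=T, v5=T, v6=T, v7=T, v8=T, v9=T, v10=T, v11=T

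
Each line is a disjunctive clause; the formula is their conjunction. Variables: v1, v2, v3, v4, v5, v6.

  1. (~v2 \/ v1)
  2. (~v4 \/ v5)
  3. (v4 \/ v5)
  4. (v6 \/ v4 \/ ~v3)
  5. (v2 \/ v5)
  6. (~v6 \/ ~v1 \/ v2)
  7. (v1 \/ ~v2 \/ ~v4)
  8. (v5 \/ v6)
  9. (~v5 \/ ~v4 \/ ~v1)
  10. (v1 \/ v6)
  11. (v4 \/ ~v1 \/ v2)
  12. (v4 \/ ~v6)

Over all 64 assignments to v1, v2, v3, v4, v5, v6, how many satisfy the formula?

3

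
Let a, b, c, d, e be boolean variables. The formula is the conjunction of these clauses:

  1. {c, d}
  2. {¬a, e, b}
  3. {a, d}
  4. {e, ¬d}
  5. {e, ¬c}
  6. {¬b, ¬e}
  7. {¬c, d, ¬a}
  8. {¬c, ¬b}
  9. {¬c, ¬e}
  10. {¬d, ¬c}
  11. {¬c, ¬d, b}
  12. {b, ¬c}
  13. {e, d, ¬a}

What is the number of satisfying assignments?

2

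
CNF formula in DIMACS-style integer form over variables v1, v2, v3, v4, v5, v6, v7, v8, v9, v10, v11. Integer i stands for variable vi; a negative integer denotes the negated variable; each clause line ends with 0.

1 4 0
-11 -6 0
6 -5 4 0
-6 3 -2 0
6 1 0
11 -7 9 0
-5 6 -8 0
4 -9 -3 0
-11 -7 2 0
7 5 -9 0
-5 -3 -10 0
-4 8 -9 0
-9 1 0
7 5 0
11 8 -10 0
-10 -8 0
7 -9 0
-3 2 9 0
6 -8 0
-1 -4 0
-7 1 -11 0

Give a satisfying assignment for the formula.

v1=T, v2=T, v3=F, v4=F, v5=F, v6=F, v7=T, v8=F, v9=F, v10=F, v11=T

Check each clause:
  1. (v1 | v4) — v1 is true.
  2. (~v11 | ~v6) — ~v6 is true.
  3. (v4 | v6 | ~v5) — ~v5 is true.
  4. (~v6 | v3 | ~v2) — ~v6 is true.
  5. (v6 | v1) — v1 is true.
  6. (v11 | v9 | ~v7) — v11 is true.
  7. (v6 | ~v5 | ~v8) — ~v8 is true.
  8. (~v3 | v4 | ~v9) — ~v3 is true.
  9. (~v7 | ~v11 | v2) — v2 is true.
  10. (v7 | v5 | ~v9) — v7 is true.
  11. (~v5 | ~v10 | ~v3) — ~v5 is true.
  12. (v8 | ~v9 | ~v4) — ~v4 is true.
  13. (~v9 | v1) — v1 is true.
  14. (v7 | v5) — v7 is true.
  15. (v8 | ~v10 | v11) — v11 is true.
  16. (~v10 | ~v8) — ~v8 is true.
  17. (~v9 | v7) — ~v9 is true.
  18. (v2 | ~v3 | v9) — v2 is true.
  19. (v6 | ~v8) — ~v8 is true.
  20. (~v1 | ~v4) — ~v4 is true.
  21. (v1 | ~v7 | ~v11) — v1 is true.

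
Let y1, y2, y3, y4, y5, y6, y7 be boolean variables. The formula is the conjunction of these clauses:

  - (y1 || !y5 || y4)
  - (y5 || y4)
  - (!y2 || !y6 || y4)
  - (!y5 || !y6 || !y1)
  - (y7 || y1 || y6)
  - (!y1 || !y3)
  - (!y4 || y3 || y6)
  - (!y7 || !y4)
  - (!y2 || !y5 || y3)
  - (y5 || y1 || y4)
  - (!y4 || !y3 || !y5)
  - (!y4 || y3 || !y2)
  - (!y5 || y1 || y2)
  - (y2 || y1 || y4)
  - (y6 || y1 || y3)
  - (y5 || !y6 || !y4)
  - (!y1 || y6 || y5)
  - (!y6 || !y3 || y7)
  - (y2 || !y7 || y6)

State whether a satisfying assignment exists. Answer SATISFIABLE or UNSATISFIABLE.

SATISFIABLE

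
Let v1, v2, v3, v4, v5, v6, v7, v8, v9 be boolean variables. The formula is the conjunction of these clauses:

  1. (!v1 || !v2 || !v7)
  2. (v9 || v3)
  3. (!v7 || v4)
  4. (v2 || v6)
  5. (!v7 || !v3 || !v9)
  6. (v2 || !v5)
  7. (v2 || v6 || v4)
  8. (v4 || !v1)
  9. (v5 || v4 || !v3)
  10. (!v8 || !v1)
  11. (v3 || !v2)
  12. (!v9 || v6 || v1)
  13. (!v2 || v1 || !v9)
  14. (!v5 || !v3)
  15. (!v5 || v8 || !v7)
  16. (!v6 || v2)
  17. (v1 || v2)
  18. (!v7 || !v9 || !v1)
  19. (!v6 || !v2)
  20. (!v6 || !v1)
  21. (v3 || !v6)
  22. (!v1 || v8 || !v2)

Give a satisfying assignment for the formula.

v1=False  v2=True  v3=True  v4=True  v5=False  v6=False  v7=False  v8=False  v9=False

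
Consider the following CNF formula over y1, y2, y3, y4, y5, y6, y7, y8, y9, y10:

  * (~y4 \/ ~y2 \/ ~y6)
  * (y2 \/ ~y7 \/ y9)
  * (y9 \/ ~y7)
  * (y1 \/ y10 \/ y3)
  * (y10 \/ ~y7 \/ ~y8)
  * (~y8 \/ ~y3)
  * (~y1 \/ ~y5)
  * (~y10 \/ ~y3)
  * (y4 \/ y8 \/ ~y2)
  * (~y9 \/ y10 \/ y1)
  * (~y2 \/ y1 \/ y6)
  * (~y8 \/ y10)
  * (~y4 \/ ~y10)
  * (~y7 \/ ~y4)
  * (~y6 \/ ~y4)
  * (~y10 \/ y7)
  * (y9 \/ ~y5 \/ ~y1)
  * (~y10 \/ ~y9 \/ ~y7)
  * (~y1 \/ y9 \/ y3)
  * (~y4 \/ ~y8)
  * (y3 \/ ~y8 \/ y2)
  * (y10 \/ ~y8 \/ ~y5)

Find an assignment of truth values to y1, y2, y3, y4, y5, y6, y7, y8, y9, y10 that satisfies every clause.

y1 = 1  y2 = 0  y3 = 1  y4 = 1  y5 = 0  y6 = 0  y7 = 0  y8 = 0  y9 = 1  y10 = 0

Check each clause:
  1. (~y6 \/ ~y2 \/ ~y4) — ~y6 is true.
  2. (y9 \/ y2 \/ ~y7) — ~y7 is true.
  3. (y9 \/ ~y7) — ~y7 is true.
  4. (y1 \/ y3 \/ y10) — y1 is true.
  5. (y10 \/ ~y7 \/ ~y8) — ~y8 is true.
  6. (~y8 \/ ~y3) — ~y8 is true.
  7. (~y1 \/ ~y5) — ~y5 is true.
  8. (~y10 \/ ~y3) — ~y10 is true.
  9. (y4 \/ ~y2 \/ y8) — y4 is true.
  10. (~y9 \/ y1 \/ y10) — y1 is true.
  11. (y1 \/ ~y2 \/ y6) — y1 is true.
  12. (~y8 \/ y10) — ~y8 is true.
  13. (~y10 \/ ~y4) — ~y10 is true.
  14. (~y4 \/ ~y7) — ~y7 is true.
  15. (~y4 \/ ~y6) — ~y6 is true.
  16. (~y10 \/ y7) — ~y10 is true.
  17. (y9 \/ ~y5 \/ ~y1) — y9 is true.
  18. (~y7 \/ ~y10 \/ ~y9) — ~y7 is true.
  19. (y3 \/ y9 \/ ~y1) — y9 is true.
  20. (~y8 \/ ~y4) — ~y8 is true.
  21. (y2 \/ y3 \/ ~y8) — ~y8 is true.
  22. (~y8 \/ y10 \/ ~y5) — ~y8 is true.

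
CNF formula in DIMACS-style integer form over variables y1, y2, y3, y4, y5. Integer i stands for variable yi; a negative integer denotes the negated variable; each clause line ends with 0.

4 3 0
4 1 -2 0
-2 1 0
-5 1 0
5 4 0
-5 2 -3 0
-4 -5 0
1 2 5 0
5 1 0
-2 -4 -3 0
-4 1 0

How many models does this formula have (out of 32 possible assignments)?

4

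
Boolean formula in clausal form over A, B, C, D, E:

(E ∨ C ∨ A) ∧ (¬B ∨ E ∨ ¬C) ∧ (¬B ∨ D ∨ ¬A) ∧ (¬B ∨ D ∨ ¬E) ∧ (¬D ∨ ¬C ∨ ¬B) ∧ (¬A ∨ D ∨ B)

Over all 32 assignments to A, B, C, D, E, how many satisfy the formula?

Case analysis on B and D:
  B=1, D=1: remaining (A,C,E) ∈ {(0,0,1); (1,0,0); (1,0,1)} — 3.
  B=1, D=0: a clause becomes empty — 0.
  B=0, D=1: 7 of the 8 assignments to (A,C,E) work.
  B=0, D=0: remaining (A,C,E) ∈ {(0,0,1); (0,1,0); (0,1,1)} — 3.
Total: 3 + 0 + 7 + 3 = 13.

13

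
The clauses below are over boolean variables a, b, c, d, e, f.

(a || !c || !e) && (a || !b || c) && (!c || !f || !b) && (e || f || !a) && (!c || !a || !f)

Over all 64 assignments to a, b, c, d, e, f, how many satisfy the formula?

30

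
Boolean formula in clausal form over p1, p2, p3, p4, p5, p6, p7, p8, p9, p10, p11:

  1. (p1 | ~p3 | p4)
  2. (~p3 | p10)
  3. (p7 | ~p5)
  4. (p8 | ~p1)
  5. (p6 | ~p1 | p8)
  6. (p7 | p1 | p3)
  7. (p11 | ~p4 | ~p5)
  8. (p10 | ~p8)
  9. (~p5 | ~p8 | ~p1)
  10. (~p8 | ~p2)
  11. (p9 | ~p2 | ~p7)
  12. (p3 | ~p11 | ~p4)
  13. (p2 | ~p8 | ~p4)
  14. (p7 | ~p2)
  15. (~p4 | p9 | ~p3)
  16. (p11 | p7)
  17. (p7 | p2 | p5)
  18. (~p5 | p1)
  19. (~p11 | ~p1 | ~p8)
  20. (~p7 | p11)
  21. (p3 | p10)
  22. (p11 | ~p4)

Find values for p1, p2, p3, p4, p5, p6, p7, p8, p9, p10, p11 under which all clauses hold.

p1=False, p2=False, p3=False, p4=False, p5=False, p6=False, p7=True, p8=False, p9=True, p10=True, p11=True

Check each clause:
  1. (~p3 | p4 | p1) — ~p3 is true.
  2. (p10 | ~p3) — p10 is true.
  3. (p7 | ~p5) — ~p5 is true.
  4. (p8 | ~p1) — ~p1 is true.
  5. (p6 | p8 | ~p1) — ~p1 is true.
  6. (p3 | p7 | p1) — p7 is true.
  7. (p11 | ~p5 | ~p4) — p11 is true.
  8. (~p8 | p10) — ~p8 is true.
  9. (~p5 | ~p8 | ~p1) — ~p8 is true.
  10. (~p8 | ~p2) — ~p8 is true.
  11. (p9 | ~p7 | ~p2) — p9 is true.
  12. (p3 | ~p11 | ~p4) — ~p4 is true.
  13. (~p4 | p2 | ~p8) — ~p8 is true.
  14. (p7 | ~p2) — ~p2 is true.
  15. (~p4 | p9 | ~p3) — p9 is true.
  16. (p7 | p11) — p11 is true.
  17. (p5 | p2 | p7) — p7 is true.
  18. (p1 | ~p5) — ~p5 is true.
  19. (~p11 | ~p8 | ~p1) — ~p8 is true.
  20. (p11 | ~p7) — p11 is true.
  21. (p10 | p3) — p10 is true.
  22. (~p4 | p11) — p11 is true.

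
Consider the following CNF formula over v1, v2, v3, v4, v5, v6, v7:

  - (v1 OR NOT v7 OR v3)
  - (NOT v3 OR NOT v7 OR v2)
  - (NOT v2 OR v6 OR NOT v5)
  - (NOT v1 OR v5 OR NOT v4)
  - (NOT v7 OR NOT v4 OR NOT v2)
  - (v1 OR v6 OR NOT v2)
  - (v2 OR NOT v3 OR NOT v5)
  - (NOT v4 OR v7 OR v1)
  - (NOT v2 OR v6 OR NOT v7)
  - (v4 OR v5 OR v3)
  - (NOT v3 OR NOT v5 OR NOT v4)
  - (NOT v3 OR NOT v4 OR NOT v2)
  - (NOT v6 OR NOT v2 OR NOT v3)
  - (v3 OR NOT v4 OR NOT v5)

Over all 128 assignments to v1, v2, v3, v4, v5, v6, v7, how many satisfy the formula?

14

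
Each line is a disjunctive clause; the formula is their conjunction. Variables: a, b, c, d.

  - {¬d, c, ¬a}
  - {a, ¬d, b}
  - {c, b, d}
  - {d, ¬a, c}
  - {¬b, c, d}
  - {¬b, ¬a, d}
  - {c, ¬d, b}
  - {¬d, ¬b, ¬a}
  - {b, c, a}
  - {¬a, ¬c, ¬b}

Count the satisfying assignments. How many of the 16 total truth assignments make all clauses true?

Satisfying assignments:
  a=F b=F c=T d=F
  a=F b=T c=F d=T
  a=F b=T c=T d=F
  a=F b=T c=T d=T
  a=T b=F c=T d=F
  a=T b=F c=T d=T
That's 6 in total.

6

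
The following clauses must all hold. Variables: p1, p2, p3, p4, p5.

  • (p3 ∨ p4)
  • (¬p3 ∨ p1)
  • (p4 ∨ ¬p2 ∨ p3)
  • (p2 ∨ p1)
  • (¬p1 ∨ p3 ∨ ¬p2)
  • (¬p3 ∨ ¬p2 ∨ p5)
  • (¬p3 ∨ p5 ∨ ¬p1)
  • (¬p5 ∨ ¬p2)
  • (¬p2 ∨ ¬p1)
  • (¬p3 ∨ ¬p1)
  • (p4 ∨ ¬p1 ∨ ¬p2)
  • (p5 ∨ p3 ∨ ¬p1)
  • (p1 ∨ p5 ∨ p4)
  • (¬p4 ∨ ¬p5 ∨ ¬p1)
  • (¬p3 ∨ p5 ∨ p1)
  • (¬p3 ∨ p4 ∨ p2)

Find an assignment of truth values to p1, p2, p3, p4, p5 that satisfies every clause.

Try p1 = False.
  then p3 is forced to False.
  then p4 is forced to True.
  then p2 is forced to True.
  then p5 is forced to False.
Every clause has at least one true literal under this assignment.
Check each clause:
  1. (p3 ∨ p4) — p4 is true.
  2. (¬p3 ∨ p1) — ¬p3 is true.
  3. (p3 ∨ p4 ∨ ¬p2) — p4 is true.
  4. (p2 ∨ p1) — p2 is true.
  5. (p3 ∨ ¬p1 ∨ ¬p2) — ¬p1 is true.
  6. (p5 ∨ ¬p2 ∨ ¬p3) — ¬p3 is true.
  7. (p5 ∨ ¬p3 ∨ ¬p1) — ¬p3 is true.
  8. (¬p5 ∨ ¬p2) — ¬p5 is true.
  9. (¬p2 ∨ ¬p1) — ¬p1 is true.
  10. (¬p3 ∨ ¬p1) — ¬p3 is true.
  11. (¬p1 ∨ ¬p2 ∨ p4) — p4 is true.
  12. (¬p1 ∨ p5 ∨ p3) — ¬p1 is true.
  13. (p5 ∨ p1 ∨ p4) — p4 is true.
  14. (¬p1 ∨ ¬p4 ∨ ¬p5) — ¬p5 is true.
  15. (p1 ∨ ¬p3 ∨ p5) — ¬p3 is true.
  16. (p2 ∨ p4 ∨ ¬p3) — p2 is true.

p1=F, p2=T, p3=F, p4=T, p5=F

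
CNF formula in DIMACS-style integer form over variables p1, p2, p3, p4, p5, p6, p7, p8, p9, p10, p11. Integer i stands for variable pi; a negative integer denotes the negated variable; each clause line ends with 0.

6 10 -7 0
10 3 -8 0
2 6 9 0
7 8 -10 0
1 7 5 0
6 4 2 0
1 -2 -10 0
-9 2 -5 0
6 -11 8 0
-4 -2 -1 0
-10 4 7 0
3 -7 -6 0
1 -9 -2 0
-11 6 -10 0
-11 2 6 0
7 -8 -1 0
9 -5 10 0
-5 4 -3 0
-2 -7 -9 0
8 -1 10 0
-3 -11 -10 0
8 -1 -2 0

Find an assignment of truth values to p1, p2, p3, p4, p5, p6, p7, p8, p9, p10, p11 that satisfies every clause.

p1 = True, p2 = False, p3 = True, p4 = True, p5 = False, p6 = False, p7 = True, p8 = False, p9 = True, p10 = True, p11 = False

Check each clause:
  1. (!p7 || p10 || p6) — p10 is true.
  2. (p3 || !p8 || p10) — !p8 is true.
  3. (p6 || p2 || p9) — p9 is true.
  4. (p7 || !p10 || p8) — p7 is true.
  5. (p5 || p1 || p7) — p1 is true.
  6. (p2 || p6 || p4) — p4 is true.
  7. (!p10 || p1 || !p2) — p1 is true.
  8. (p2 || !p5 || !p9) — !p5 is true.
  9. (!p11 || p6 || p8) — !p11 is true.
  10. (!p4 || !p2 || !p1) — !p2 is true.
  11. (!p10 || p7 || p4) — p4 is true.
  12. (!p7 || p3 || !p6) — !p6 is true.
  13. (!p2 || !p9 || p1) — p1 is true.
  14. (p6 || !p11 || !p10) — !p11 is true.
  15. (p2 || p6 || !p11) — !p11 is true.
  16. (!p1 || p7 || !p8) — !p8 is true.
  17. (p9 || p10 || !p5) — p9 is true.
  18. (!p3 || p4 || !p5) — !p5 is true.
  19. (!p2 || !p7 || !p9) — !p2 is true.
  20. (p10 || p8 || !p1) — p10 is true.
  21. (!p11 || !p10 || !p3) — !p11 is true.
  22. (p8 || !p2 || !p1) — !p2 is true.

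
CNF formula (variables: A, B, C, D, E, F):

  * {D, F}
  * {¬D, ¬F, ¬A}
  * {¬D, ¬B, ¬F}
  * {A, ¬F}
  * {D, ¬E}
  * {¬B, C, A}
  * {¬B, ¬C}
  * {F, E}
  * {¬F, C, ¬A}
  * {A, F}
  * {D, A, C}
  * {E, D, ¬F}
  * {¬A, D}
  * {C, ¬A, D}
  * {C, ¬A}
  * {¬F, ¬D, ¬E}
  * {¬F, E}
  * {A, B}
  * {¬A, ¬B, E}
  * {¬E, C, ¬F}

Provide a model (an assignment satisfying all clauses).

A=True, B=False, C=True, D=True, E=True, F=False

Check each clause:
  1. {D, F} — D is true.
  2. {¬F, ¬A, ¬D} — ¬F is true.
  3. {¬F, ¬D, ¬B} — ¬F is true.
  4. {A, ¬F} — A is true.
  5. {D, ¬E} — D is true.
  6. {¬B, A, C} — A is true.
  7. {¬B, ¬C} — ¬B is true.
  8. {E, F} — E is true.
  9. {¬F, C, ¬A} — ¬F is true.
  10. {F, A} — A is true.
  11. {D, C, A} — A is true.
  12. {D, E, ¬F} — ¬F is true.
  13. {¬A, D} — D is true.
  14. {D, ¬A, C} — C is true.
  15. {¬A, C} — C is true.
  16. {¬D, ¬E, ¬F} — ¬F is true.
  17. {¬F, E} — ¬F is true.
  18. {B, A} — A is true.
  19. {¬A, ¬B, E} — E is true.
  20. {¬F, C, ¬E} — C is true.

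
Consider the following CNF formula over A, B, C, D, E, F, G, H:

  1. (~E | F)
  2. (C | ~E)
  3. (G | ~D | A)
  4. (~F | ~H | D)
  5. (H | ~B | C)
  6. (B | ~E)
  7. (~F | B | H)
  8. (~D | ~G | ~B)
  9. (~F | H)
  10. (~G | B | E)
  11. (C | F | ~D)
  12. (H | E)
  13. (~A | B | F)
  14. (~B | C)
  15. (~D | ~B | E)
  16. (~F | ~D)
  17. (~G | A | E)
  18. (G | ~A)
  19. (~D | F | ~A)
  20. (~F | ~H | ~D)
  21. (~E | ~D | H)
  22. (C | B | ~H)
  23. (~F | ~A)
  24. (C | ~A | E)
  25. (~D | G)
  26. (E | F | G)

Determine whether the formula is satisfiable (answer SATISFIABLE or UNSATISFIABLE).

Pure literal: C appears only positively; assign C = True.
Set A = True and propagate.
  then G is forced to True.
  then F is forced to False.
  then E is forced to False.
  then B is forced to True.
  then D is forced to False.
  then H is forced to True.
So A = True, B = True, C = True, D = False, E = False, F = False, G = True, H = True is a satisfying assignment.

SATISFIABLE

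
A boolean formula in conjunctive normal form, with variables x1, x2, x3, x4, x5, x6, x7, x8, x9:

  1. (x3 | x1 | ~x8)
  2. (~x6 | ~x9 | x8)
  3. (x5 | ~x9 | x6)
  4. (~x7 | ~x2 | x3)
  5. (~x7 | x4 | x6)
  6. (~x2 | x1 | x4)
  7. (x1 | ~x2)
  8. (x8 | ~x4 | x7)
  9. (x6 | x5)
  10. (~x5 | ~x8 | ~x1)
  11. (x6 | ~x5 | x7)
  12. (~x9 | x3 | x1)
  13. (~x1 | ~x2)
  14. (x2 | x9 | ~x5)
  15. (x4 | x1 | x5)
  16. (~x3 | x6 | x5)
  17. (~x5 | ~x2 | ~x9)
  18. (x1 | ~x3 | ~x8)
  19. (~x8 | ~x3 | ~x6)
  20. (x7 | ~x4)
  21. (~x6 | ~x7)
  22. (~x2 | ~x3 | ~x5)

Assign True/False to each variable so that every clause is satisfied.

Set x1 = True and propagate.
  then x2 is forced to False.
Try x3 = False.
Branch on x4: take x4 = False.
The remaining clauses are satisfied by x5 = False, x6 = True, x7 = False, x8 = False, x9 = False.
Every clause has at least one true literal under this assignment.

x1=True, x2=False, x3=False, x4=False, x5=False, x6=True, x7=False, x8=False, x9=False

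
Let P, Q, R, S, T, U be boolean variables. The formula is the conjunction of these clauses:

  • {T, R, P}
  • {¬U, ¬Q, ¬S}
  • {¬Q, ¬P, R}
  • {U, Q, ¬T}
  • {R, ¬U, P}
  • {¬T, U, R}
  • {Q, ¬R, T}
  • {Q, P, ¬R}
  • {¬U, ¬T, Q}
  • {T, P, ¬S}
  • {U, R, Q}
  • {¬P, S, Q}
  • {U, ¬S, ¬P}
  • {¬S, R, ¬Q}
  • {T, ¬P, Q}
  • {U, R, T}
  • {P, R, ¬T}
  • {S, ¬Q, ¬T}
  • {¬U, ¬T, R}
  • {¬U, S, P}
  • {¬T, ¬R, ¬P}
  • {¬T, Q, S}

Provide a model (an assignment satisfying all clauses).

Branch on P: take P = False.
Branch on Q: take Q = True.
Try R = True.
The remaining clauses are satisfied by S = False, T = False, U = False.
Check each clause:
  1. {T, R, P} — R is true.
  2. {¬Q, ¬S, ¬U} — ¬U is true.
  3. {R, ¬P, ¬Q} — R is true.
  4. {Q, U, ¬T} — Q is true.
  5. {¬U, P, R} — ¬U is true.
  6. {R, U, ¬T} — R is true.
  7. {T, Q, ¬R} — Q is true.
  8. {Q, P, ¬R} — Q is true.
  9. {¬U, Q, ¬T} — Q is true.
  10. {T, P, ¬S} — ¬S is true.
  11. {R, U, Q} — Q is true.
  12. {¬P, Q, S} — Q is true.
  13. {U, ¬S, ¬P} — ¬S is true.
  14. {¬S, R, ¬Q} — R is true.
  15. {T, Q, ¬P} — Q is true.
  16. {T, R, U} — R is true.
  17. {¬T, P, R} — R is true.
  18. {¬T, ¬Q, S} — ¬T is true.
  19. {R, ¬T, ¬U} — R is true.
  20. {¬U, P, S} — ¬U is true.
  21. {¬R, ¬T, ¬P} — ¬T is true.
  22. {¬T, S, Q} — Q is true.

P=False, Q=True, R=True, S=False, T=False, U=False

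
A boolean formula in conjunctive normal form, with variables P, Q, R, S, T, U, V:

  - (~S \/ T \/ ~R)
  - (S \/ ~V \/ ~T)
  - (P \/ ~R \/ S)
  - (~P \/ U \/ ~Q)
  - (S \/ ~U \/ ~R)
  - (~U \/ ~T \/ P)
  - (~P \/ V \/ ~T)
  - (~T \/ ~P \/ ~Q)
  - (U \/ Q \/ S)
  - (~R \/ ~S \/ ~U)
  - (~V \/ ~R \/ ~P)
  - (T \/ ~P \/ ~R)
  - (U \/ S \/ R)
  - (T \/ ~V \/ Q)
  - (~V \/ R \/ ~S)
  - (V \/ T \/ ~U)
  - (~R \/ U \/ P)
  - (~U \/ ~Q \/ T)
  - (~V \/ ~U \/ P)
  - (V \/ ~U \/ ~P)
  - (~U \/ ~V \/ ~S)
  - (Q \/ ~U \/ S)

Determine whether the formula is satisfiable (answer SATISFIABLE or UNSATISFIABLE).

Branch on P: take P = False.
For the remaining variables, Q = True, R = False, S = True, T = True, U = False, V = False works.
Every clause has at least one true literal under this assignment.
So P=F, Q=T, R=F, S=T, T=T, U=F, V=F is a satisfying assignment.

SATISFIABLE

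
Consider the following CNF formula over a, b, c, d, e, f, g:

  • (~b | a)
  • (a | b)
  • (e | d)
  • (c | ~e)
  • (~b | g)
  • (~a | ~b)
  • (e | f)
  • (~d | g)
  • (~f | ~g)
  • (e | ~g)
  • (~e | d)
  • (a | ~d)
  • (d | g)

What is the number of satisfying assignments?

The models are:
  a=1 b=0 c=1 d=1 e=1 f=0 g=1
That's 1 in total.

1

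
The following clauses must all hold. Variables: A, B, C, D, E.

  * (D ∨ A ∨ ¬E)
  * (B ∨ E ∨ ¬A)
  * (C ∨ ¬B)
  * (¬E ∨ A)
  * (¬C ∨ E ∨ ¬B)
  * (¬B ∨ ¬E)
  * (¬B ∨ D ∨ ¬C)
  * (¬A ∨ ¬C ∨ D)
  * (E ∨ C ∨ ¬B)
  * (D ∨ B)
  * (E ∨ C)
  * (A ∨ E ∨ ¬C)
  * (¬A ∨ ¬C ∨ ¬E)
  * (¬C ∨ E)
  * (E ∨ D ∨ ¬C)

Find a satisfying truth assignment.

Pure literal: D appears only positively; assign D = True.
Try A = True.
Set B = False and propagate.
  then E is forced to True.
  then C is forced to False.

A=True  B=False  C=False  D=True  E=True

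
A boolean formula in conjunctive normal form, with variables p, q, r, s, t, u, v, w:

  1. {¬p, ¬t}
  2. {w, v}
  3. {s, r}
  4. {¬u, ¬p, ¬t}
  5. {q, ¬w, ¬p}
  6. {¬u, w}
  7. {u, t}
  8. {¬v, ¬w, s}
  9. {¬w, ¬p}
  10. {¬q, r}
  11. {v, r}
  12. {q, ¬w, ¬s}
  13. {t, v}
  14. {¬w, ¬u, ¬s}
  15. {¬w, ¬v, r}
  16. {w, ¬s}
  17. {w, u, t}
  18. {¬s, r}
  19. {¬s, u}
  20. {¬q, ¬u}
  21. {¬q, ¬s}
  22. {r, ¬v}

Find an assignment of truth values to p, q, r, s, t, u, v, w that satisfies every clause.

Pure literal: p appears only negated; assign p = False.
r occurs only positively in the remaining clauses — set r = True.
Set q = False and propagate.
Try s = False.
For the remaining variables, t = True, u = False, v = False, w = True works.
Check each clause:
  1. {¬t, ¬p} — ¬p is true.
  2. {v, w} — w is true.
  3. {s, r} — r is true.
  4. {¬p, ¬u, ¬t} — ¬u is true.
  5. {q, ¬w, ¬p} — ¬p is true.
  6. {w, ¬u} — w is true.
  7. {u, t} — t is true.
  8. {s, ¬v, ¬w} — ¬v is true.
  9. {¬p, ¬w} — ¬p is true.
  10. {r, ¬q} — r is true.
  11. {v, r} — r is true.
  12. {q, ¬s, ¬w} — ¬s is true.
  13. {t, v} — t is true.
  14. {¬w, ¬s, ¬u} — ¬u is true.
  15. {¬v, r, ¬w} — ¬v is true.
  16. {w, ¬s} — w is true.
  17. {t, u, w} — w is true.
  18. {r, ¬s} — r is true.
  19. {u, ¬s} — ¬s is true.
  20. {¬q, ¬u} — ¬u is true.
  21. {¬q, ¬s} — ¬s is true.
  22. {r, ¬v} — ¬v is true.

p = F, q = F, r = T, s = F, t = T, u = F, v = F, w = T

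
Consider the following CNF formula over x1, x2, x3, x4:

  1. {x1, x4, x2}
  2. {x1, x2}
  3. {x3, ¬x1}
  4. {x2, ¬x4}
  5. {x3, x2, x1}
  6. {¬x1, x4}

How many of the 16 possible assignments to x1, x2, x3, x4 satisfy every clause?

5

The models are:
  x1=F x2=T x3=F x4=F
  x1=F x2=T x3=F x4=T
  x1=F x2=T x3=T x4=F
  x1=F x2=T x3=T x4=T
  x1=T x2=T x3=T x4=T
Count: 5.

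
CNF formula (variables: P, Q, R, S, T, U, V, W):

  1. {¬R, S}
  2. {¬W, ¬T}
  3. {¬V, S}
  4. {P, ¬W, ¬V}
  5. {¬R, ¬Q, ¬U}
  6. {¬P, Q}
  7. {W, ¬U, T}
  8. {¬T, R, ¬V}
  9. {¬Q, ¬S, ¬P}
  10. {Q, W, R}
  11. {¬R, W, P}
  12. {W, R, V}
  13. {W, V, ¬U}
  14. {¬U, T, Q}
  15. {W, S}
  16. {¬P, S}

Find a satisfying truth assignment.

P=F, Q=T, R=T, S=T, T=F, U=F, V=F, W=T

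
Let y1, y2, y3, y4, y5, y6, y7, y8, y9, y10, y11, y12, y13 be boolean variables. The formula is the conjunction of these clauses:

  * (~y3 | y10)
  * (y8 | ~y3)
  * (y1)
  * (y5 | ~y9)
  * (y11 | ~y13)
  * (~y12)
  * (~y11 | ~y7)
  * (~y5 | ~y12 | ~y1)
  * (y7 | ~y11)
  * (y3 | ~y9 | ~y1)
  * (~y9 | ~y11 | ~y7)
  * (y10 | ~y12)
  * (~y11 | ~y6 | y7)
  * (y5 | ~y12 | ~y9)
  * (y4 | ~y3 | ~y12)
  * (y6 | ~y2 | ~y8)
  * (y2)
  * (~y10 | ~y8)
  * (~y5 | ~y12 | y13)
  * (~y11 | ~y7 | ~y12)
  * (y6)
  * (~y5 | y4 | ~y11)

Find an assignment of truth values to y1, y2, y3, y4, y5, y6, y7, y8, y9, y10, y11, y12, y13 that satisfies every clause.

y1 = True, y2 = True, y3 = False, y4 = False, y5 = True, y6 = True, y7 = True, y8 = True, y9 = False, y10 = False, y11 = False, y12 = False, y13 = False

Unit propagation: (y1) forces y1 = True.
The clause (~y12) is unit: y12 must be False.
(y2) is a unit clause, so y2 = True.
Unit propagation: (y6) forces y6 = True.
y9 occurs only negated in the remaining clauses — set y9 = False.
Pure literal: y13 appears only negated; assign y13 = False.
Try y3 = False.
Try y4 = False.
Try y5 = True.
  then y11 is forced to False.
The remaining clauses are satisfied by y7 = True, y8 = True, y10 = False.
Every clause has at least one true literal under this assignment.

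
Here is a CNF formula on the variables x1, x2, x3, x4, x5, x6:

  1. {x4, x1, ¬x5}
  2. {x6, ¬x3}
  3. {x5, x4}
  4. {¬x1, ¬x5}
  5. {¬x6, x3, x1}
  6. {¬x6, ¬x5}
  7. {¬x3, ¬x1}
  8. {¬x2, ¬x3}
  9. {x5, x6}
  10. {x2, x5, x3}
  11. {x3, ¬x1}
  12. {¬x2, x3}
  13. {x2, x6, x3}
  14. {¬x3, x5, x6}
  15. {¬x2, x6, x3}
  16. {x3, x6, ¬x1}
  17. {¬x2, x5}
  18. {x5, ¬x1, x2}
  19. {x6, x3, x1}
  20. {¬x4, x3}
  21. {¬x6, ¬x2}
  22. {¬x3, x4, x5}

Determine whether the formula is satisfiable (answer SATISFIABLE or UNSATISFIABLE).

Set x1 = False and propagate.
The remaining clauses are satisfied by x2 = False, x3 = True, x4 = True, x5 = False, x6 = True.
Every clause has at least one true literal under this assignment.
So x1=False, x2=False, x3=True, x4=True, x5=False, x6=True is a satisfying assignment.

SATISFIABLE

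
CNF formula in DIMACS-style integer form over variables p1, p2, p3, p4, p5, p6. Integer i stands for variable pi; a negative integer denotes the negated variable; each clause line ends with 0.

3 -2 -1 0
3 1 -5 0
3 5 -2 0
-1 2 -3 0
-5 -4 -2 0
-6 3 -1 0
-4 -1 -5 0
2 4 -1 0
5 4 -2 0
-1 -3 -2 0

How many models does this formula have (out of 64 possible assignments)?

Split on p1, then p2.
  p1=T, p2=T: a clause becomes empty — 0.
  p1=T, p2=F: remaining (p3,p4,p5,p6) ∈ {(F,T,F,F)} — 1.
  p1=F, p2=T: remaining (p3,p4,p5,p6) ∈ {(T,F,T,F); (T,F,T,T); (T,T,F,F); (T,T,F,T)} — 4.
  p1=F, p2=F: p4, p6 free; 3 ways for (p3,p5) × 2^2 = 12.
Total: 0 + 1 + 4 + 12 = 17.

17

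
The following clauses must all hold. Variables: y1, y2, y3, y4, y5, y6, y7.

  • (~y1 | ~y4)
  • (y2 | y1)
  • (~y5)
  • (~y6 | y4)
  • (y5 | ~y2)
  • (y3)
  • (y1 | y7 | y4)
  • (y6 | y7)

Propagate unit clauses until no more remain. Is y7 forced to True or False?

True

(~y5) is a unit clause: y5 = False.
(~y2 | y5) with y5 = False leaves only ~y2, so y2 = False.
(y2 | y1) with y2 = False leaves only y1, so y1 = True.
(~y1 | ~y4): since y1 = True, the clause reduces to (~y4). y4 = False.
(y4 | ~y6) with y4 = False leaves only ~y6, so y6 = False.
(y3) is a unit clause: y3 = True.
(y6 | y7) with y6 = False leaves only y7, so y7 = True.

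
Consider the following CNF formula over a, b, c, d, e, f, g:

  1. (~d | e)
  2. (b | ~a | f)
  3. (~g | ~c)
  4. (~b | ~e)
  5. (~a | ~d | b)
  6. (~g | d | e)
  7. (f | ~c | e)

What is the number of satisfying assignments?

Case analysis on e and b:
  e=T, b=T: a clause becomes empty — 0.
  e=T, b=F: 15 of the 32 assignments to (a,c,d,f,g) work.
  e=F, b=T: a free; 3 ways for (c,d,f,g) × 2^1 = 6.
  e=F, b=F: 5 of the 32 assignments to (a,c,d,f,g) work.
Total: 0 + 15 + 6 + 5 = 26.

26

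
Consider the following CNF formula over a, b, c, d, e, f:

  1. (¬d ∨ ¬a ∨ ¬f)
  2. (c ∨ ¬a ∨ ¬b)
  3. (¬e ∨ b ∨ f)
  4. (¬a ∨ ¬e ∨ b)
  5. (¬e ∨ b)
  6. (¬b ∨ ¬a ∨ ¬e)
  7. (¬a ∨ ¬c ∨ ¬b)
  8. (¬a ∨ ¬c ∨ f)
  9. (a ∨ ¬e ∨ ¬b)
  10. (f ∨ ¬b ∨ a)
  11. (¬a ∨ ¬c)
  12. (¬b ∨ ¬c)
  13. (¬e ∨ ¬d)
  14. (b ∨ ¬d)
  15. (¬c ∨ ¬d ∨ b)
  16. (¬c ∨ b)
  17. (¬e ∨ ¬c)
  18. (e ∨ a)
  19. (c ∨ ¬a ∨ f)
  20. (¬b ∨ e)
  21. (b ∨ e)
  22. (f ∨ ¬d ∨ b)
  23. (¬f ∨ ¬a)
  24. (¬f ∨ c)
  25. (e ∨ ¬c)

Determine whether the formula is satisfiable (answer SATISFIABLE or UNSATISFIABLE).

b = True:
  propagation gives c=False, a=False, e=False; an empty clause results — contradiction.
b = False:
  propagation gives e=False; an empty clause results — contradiction.
Every branch closes, so no satisfying assignment exists.

UNSATISFIABLE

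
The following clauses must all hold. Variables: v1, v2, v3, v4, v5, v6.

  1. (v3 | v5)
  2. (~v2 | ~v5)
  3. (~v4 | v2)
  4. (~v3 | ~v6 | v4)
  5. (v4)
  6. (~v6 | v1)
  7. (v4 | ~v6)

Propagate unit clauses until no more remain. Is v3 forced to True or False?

Unit clause (v4) sets v4 = True.
In (~v4 | v2), ~v4 is now false; v2 must hold, so v2 = True.
(~v5 | ~v2) with v2 = True leaves only ~v5, so v5 = False.
From (v5 | v3) and v5 = False: v3 = True.

True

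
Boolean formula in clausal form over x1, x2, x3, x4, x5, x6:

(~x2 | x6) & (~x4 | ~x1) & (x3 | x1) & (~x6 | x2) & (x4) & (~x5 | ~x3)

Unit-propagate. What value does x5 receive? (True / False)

False

(x4) is a unit clause: x4 = True.
(~x1 | ~x4): since x4 = True, the clause reduces to (~x1). x1 = False.
(x3 | x1): since x1 = False, the clause reduces to (x3). x3 = True.
From (~x5 | ~x3) and x3 = True: x5 = False.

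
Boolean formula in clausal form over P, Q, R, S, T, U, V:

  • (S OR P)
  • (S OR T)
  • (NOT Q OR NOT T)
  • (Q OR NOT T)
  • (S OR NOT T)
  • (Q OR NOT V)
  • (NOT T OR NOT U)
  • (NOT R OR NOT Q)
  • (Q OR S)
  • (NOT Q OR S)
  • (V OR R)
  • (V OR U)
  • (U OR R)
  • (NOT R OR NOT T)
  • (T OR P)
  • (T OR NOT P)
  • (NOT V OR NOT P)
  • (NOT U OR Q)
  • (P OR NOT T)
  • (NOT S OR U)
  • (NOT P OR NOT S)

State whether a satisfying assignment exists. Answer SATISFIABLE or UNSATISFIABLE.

T = True:
  propagation gives Q=False; an empty clause results — contradiction.
T = False:
  propagation gives S=True, P=True; an empty clause results — contradiction.
Every branch closes, so no satisfying assignment exists.

UNSATISFIABLE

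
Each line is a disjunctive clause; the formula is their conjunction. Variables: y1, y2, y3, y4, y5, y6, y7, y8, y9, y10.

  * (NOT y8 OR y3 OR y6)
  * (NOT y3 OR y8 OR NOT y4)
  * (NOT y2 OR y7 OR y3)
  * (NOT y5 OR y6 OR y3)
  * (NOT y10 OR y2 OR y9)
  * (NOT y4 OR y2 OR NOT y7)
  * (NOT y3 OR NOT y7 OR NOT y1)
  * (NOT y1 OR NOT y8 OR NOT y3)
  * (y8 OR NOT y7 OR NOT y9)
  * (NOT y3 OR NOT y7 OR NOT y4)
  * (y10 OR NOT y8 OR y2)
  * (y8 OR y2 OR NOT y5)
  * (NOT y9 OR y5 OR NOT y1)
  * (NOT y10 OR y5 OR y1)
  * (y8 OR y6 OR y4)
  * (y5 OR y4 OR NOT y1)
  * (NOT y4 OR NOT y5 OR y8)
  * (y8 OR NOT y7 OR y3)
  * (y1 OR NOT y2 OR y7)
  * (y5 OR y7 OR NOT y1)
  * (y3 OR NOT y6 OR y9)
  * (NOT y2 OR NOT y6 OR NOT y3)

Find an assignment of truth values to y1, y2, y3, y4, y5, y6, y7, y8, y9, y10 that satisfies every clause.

y1 = False, y2 = True, y3 = True, y4 = False, y5 = True, y6 = False, y7 = True, y8 = True, y9 = False, y10 = True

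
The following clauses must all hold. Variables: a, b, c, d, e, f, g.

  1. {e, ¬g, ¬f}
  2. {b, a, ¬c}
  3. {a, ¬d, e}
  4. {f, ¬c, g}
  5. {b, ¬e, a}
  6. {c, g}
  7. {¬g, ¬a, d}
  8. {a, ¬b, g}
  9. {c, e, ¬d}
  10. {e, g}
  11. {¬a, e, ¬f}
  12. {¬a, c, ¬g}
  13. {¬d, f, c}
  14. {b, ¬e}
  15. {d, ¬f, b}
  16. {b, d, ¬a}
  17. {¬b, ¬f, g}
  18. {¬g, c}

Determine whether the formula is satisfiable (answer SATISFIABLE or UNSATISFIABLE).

SATISFIABLE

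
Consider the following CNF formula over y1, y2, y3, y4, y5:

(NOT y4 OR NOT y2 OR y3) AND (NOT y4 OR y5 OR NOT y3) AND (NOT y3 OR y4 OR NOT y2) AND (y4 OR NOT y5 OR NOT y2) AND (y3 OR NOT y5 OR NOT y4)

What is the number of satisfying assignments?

Split on y4, then y3.
  y4=1, y3=1: remaining (y1,y2,y5) ∈ {(0,0,1); (0,1,1); (1,0,1); (1,1,1)} — 4.
  y4=1, y3=0: remaining (y1,y2,y5) ∈ {(0,0,0); (1,0,0)} — 2.
  y4=0, y3=1: remaining (y1,y2,y5) ∈ {(0,0,0); (0,0,1); (1,0,0); (1,0,1)} — 4.
  y4=0, y3=0: y1 free; 3 ways for (y2,y5) × 2^1 = 6.
Total: 4 + 2 + 4 + 6 = 16.

16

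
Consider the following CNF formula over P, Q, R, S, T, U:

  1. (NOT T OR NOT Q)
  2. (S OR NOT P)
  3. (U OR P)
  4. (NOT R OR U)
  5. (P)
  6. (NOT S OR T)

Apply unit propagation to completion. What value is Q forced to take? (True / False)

False

Unit clause (P) sets P = True.
From (NOT P OR S) and P = True: S = True.
From (NOT S OR T) and S = True: T = True.
(NOT T OR NOT Q) with T = True leaves only NOT Q, so Q = False.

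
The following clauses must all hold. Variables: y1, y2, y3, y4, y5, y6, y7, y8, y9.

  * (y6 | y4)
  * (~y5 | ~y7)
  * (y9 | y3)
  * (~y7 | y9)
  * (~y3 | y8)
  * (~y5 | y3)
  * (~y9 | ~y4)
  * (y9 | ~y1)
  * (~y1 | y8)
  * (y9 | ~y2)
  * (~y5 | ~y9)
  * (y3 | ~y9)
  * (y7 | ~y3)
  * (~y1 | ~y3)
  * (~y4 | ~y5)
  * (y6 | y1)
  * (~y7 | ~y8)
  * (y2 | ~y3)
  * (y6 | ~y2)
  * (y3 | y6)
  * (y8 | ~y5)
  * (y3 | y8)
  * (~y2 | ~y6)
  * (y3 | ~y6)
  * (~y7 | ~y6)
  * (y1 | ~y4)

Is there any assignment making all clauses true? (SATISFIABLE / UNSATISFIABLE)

y3 = True:
  propagation gives y8=True, y7=True; an empty clause results — contradiction.
y3 = False:
  propagation gives y9=True; an empty clause results — contradiction.
Every branch closes, so no satisfying assignment exists.

UNSATISFIABLE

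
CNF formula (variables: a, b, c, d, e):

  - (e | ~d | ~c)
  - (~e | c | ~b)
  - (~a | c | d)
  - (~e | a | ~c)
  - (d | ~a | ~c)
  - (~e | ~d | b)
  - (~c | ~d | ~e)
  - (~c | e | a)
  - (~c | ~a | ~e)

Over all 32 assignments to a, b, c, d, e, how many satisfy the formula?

7

Satisfying assignments:
  a=0 b=0 c=0 d=0 e=0
  a=0 b=0 c=0 d=0 e=1
  a=0 b=0 c=0 d=1 e=0
  a=0 b=1 c=0 d=0 e=0
  a=0 b=1 c=0 d=1 e=0
  a=1 b=0 c=0 d=1 e=0
  a=1 b=1 c=0 d=1 e=0
Count: 7.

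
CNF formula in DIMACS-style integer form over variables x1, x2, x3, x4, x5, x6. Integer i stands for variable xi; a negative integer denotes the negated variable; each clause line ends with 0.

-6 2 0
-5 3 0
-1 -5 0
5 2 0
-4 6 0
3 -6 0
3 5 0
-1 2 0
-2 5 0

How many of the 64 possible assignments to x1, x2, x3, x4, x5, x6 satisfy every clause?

4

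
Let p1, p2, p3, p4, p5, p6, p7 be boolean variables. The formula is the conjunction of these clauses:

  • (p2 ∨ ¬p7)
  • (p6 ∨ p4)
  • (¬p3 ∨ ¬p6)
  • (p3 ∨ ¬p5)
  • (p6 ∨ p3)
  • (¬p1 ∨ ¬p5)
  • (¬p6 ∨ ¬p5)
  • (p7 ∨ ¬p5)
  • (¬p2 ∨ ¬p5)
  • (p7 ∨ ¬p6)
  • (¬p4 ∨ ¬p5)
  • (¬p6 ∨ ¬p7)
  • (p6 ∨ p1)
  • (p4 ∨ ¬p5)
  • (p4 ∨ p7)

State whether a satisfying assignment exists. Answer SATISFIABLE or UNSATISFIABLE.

SATISFIABLE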